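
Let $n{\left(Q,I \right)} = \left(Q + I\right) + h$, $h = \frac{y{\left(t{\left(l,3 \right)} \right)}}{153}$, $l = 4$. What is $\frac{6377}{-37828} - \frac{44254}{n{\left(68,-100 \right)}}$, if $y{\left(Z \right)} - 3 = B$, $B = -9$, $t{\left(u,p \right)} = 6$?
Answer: $\frac{6097545421}{4415068} \approx 1381.1$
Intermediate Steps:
$y{\left(Z \right)} = -6$ ($y{\left(Z \right)} = 3 - 9 = -6$)
$h = - \frac{2}{51}$ ($h = - \frac{6}{153} = \left(-6\right) \frac{1}{153} = - \frac{2}{51} \approx -0.039216$)
$n{\left(Q,I \right)} = - \frac{2}{51} + I + Q$ ($n{\left(Q,I \right)} = \left(Q + I\right) - \frac{2}{51} = \left(I + Q\right) - \frac{2}{51} = - \frac{2}{51} + I + Q$)
$\frac{6377}{-37828} - \frac{44254}{n{\left(68,-100 \right)}} = \frac{6377}{-37828} - \frac{44254}{- \frac{2}{51} - 100 + 68} = 6377 \left(- \frac{1}{37828}\right) - \frac{44254}{- \frac{1634}{51}} = - \frac{911}{5404} - - \frac{1128477}{817} = - \frac{911}{5404} + \frac{1128477}{817} = \frac{6097545421}{4415068}$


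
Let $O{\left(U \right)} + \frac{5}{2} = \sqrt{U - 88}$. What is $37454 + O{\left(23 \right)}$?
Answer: $\frac{74903}{2} + i \sqrt{65} \approx 37452.0 + 8.0623 i$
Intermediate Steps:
$O{\left(U \right)} = - \frac{5}{2} + \sqrt{-88 + U}$ ($O{\left(U \right)} = - \frac{5}{2} + \sqrt{U - 88} = - \frac{5}{2} + \sqrt{-88 + U}$)
$37454 + O{\left(23 \right)} = 37454 - \left(\frac{5}{2} - \sqrt{-88 + 23}\right) = 37454 - \left(\frac{5}{2} - \sqrt{-65}\right) = 37454 - \left(\frac{5}{2} - i \sqrt{65}\right) = \frac{74903}{2} + i \sqrt{65}$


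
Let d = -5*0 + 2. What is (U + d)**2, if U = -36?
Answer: 1156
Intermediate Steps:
d = 2 (d = 0 + 2 = 2)
(U + d)**2 = (-36 + 2)**2 = (-34)**2 = 1156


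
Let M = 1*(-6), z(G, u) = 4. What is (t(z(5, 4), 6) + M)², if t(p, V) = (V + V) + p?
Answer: 100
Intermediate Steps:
M = -6
t(p, V) = p + 2*V (t(p, V) = 2*V + p = p + 2*V)
(t(z(5, 4), 6) + M)² = ((4 + 2*6) - 6)² = ((4 + 12) - 6)² = (16 - 6)² = 10² = 100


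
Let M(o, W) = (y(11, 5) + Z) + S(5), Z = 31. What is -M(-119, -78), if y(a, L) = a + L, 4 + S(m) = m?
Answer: -48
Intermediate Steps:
S(m) = -4 + m
y(a, L) = L + a
M(o, W) = 48 (M(o, W) = ((5 + 11) + 31) + (-4 + 5) = (16 + 31) + 1 = 47 + 1 = 48)
-M(-119, -78) = -1*48 = -48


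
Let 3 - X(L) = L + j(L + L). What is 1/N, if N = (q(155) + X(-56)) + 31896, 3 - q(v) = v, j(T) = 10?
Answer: 1/31793 ≈ 3.1453e-5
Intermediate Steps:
q(v) = 3 - v
X(L) = -7 - L (X(L) = 3 - (L + 10) = 3 - (10 + L) = 3 + (-10 - L) = -7 - L)
N = 31793 (N = ((3 - 1*155) + (-7 - 1*(-56))) + 31896 = ((3 - 155) + (-7 + 56)) + 31896 = (-152 + 49) + 31896 = -103 + 31896 = 31793)
1/N = 1/31793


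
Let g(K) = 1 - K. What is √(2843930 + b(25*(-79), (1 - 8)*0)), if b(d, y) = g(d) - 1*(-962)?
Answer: 2*√711717 ≈ 1687.3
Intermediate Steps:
b(d, y) = 963 - d (b(d, y) = (1 - d) - 1*(-962) = (1 - d) + 962 = 963 - d)
√(2843930 + b(25*(-79), (1 - 8)*0)) = √(2843930 + (963 - 25*(-79))) = √(2843930 + (963 - 1*(-1975))) = √(2843930 + (963 + 1975)) = √(2843930 + 2938) = √2846868 = 2*√711717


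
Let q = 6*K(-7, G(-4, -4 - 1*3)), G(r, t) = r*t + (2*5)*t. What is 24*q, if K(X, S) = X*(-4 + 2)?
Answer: 2016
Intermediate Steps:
G(r, t) = 10*t + r*t (G(r, t) = r*t + 10*t = 10*t + r*t)
K(X, S) = -2*X (K(X, S) = X*(-2) = -2*X)
q = 84 (q = 6*(-2*(-7)) = 6*14 = 84)
24*q = 24*84 = 2016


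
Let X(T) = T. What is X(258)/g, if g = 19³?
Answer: 258/6859 ≈ 0.037615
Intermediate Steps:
g = 6859
X(258)/g = 258/6859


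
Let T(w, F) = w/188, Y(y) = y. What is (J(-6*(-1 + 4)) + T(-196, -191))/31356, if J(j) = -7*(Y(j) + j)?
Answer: 11795/1473732 ≈ 0.0080035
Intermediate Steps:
J(j) = -14*j (J(j) = -7*(j + j) = -14*j)
T(w, F) = w/188 (T(w, F) = w*(1/188) = w/188)
(J(-6*(-1 + 4)) + T(-196, -191))/31356 = (-(-84)*(-1 + 4) + (1/188)*(-196))/31356 = (-(-84)*3 - 49/47)*(1/31356) = (-14*(-18) - 49/47)*(1/31356) = (252 - 49/47)*(1/31356) = (11795/47)*(1/31356) = 11795/1473732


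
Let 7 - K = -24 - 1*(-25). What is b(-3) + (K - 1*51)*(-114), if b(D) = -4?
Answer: 5126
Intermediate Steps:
K = 6 (K = 7 - (-24 - 1*(-25)) = 7 - (-24 + 25) = 7 - 1*1 = 7 - 1 = 6)
b(-3) + (K - 1*51)*(-114) = -4 + (6 - 1*51)*(-114) = -4 + (6 - 51)*(-114) = -4 - 45*(-114) = -4 + 5130 = 5126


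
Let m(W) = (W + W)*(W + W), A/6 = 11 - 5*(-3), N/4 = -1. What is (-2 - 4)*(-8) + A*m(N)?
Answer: 10032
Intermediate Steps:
N = -4 (N = 4*(-1) = -4)
A = 156 (A = 6*(11 - 5*(-3)) = 6*(11 + 15) = 6*26 = 156)
m(W) = 4*W² (m(W) = (2*W)*(2*W) = 4*W²)
(-2 - 4)*(-8) + A*m(N) = (-2 - 4)*(-8) + 156*(4*(-4)²) = -6*(-8) + 156*(4*16) = 48 + 156*64 = 48 + 9984 = 10032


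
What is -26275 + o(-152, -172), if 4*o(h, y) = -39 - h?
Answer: -104987/4 ≈ -26247.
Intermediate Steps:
o(h, y) = -39/4 - h/4 (o(h, y) = (-39 - h)/4 = -39/4 - h/4)
-26275 + o(-152, -172) = -26275 + (-39/4 - ¼*(-152)) = -26275 + (-39/4 + 38) = -26275 + 113/4 = -104987/4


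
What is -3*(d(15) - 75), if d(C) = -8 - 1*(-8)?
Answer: 225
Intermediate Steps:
d(C) = 0 (d(C) = -8 + 8 = 0)
-3*(d(15) - 75) = -3*(0 - 75) = -3*(-75) = 225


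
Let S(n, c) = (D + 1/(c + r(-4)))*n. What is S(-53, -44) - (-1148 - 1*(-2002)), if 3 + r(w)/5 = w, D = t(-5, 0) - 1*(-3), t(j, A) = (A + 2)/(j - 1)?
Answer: -235735/237 ≈ -994.66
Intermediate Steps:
t(j, A) = (2 + A)/(-1 + j)
D = 8/3 (D = (2 + 0)/(-1 - 5) - 1*(-3) = 2/(-6) + 3 = -⅙*2 + 3 = -⅓ + 3 = 8/3 ≈ 2.6667)
r(w) = -15 + 5*w
S(n, c) = n*(8/3 + 1/(-35 + c)) (S(n, c) = (8/3 + 1/(c + (-15 + 5*(-4))))*n = (8/3 + 1/(c + (-15 - 20)))*n = (8/3 + 1/(c - 35))*n = (8/3 + 1/(-35 + c))*n = n*(8/3 + 1/(-35 + c)))
S(-53, -44) - (-1148 - 1*(-2002)) = (⅓)*(-53)*(-277 + 8*(-44))/(-35 - 44) - (-1148 - 1*(-2002)) = (⅓)*(-53)*(-277 - 352)/(-79) - (-1148 + 2002) = (⅓)*(-53)*(-1/79)*(-629) - 1*854 = -33337/237 - 854 = -235735/237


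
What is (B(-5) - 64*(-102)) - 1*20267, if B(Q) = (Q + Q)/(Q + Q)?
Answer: -13738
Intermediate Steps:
B(Q) = 1 (B(Q) = (2*Q)/((2*Q)) = (2*Q)*(1/(2*Q)) = 1)
(B(-5) - 64*(-102)) - 1*20267 = (1 - 64*(-102)) - 1*20267 = (1 + 6528) - 20267 = 6529 - 20267 = -13738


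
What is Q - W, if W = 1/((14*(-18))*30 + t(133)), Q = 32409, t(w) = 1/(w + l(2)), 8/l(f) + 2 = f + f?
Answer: 33566617208/1035719 ≈ 32409.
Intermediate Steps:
l(f) = 8/(-2 + 2*f) (l(f) = 8/(-2 + (f + f)) = 8/(-2 + 2*f))
t(w) = 1/(4 + w) (t(w) = 1/(w + 4/(-1 + 2)) = 1/(w + 4/1) = 1/(w + 4*1) = 1/(w + 4) = 1/(4 + w))
W = -137/1035719 (W = 1/((14*(-18))*30 + 1/(4 + 133)) = 1/(-252*30 + 1/137) = 1/(-7560 + 1/137) = 1/(-1035719/137) = -137/1035719 ≈ -0.00013228)
Q - W = 32409 - 1*(-137/1035719) = 32409 + 137/1035719 = 33566617208/1035719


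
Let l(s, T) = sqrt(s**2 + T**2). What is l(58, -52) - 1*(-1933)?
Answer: 1933 + 2*sqrt(1517) ≈ 2010.9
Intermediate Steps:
l(s, T) = sqrt(T**2 + s**2)
l(58, -52) - 1*(-1933) = sqrt((-52)**2 + 58**2) - 1*(-1933) = sqrt(2704 + 3364) + 1933 = sqrt(6068) + 1933 = 2*sqrt(1517) + 1933 = 1933 + 2*sqrt(1517)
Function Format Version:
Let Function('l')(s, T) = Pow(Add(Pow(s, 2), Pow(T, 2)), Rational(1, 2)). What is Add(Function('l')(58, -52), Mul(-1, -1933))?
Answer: Add(1933, Mul(2, Pow(1517, Rational(1, 2)))) ≈ 2010.9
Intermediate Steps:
Function('l')(s, T) = Pow(Add(Pow(T, 2), Pow(s, 2)), Rational(1, 2))
Add(Function('l')(58, -52), Mul(-1, -1933)) = Add(Pow(Add(Pow(-52, 2), Pow(58, 2)), Rational(1, 2)), Mul(-1, -1933)) = Add(Pow(Add(2704, 3364), Rational(1, 2)), 1933) = Add(Pow(6068, Rational(1, 2)), 1933) = Add(Mul(2, Pow(1517, Rational(1, 2))), 1933) = Add(1933, Mul(2, Pow(1517, Rational(1, 2))))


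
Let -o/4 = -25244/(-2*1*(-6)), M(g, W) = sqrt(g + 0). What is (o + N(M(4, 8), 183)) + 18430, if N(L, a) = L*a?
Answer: 81632/3 ≈ 27211.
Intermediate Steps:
M(g, W) = sqrt(g)
o = 25244/3 (o = -(-100976)/(-2*1*(-6)) = -(-100976)/((-2*(-6))) = -(-100976)/12 = -4*(-6311/3) = 25244/3 ≈ 8414.7)
(o + N(M(4, 8), 183)) + 18430 = (25244/3 + sqrt(4)*183) + 18430 = (25244/3 + 2*183) + 18430 = (25244/3 + 366) + 18430 = 26342/3 + 18430 = 81632/3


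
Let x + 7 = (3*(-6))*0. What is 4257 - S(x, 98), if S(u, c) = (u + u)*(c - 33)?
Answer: 5167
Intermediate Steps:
x = -7 (x = -7 + (3*(-6))*0 = -7 - 18*0 = -7 + 0 = -7)
S(u, c) = 2*u*(-33 + c) (S(u, c) = (2*u)*(-33 + c) = 2*u*(-33 + c))
4257 - S(x, 98) = 4257 - 2*(-7)*(-33 + 98) = 4257 - 2*(-7)*65 = 4257 - 1*(-910) = 4257 + 910 = 5167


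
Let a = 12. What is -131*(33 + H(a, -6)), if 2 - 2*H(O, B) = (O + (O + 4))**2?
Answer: 46898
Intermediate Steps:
H(O, B) = 1 - (4 + 2*O)**2/2 (H(O, B) = 1 - (O + (O + 4))**2/2 = 1 - (O + (4 + O))**2/2 = 1 - (4 + 2*O)**2/2)
-131*(33 + H(a, -6)) = -131*(33 + (1 - 2*(2 + 12)**2)) = -131*(33 + (1 - 2*14**2)) = -131*(33 + (1 - 2*196)) = -131*(33 + (1 - 392)) = -131*(33 - 391) = -131*(-358) = 46898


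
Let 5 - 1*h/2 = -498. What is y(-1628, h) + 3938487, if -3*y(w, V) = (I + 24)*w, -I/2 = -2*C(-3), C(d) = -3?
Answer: 3944999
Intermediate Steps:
h = 1006 (h = 10 - 2*(-498) = 10 + 996 = 1006)
I = -12 (I = -(-4)*(-3) = -2*6 = -12)
y(w, V) = -4*w (y(w, V) = -(-12 + 24)*w/3 = -4*w)
y(-1628, h) + 3938487 = -4*(-1628) + 3938487 = 6512 + 3938487 = 3944999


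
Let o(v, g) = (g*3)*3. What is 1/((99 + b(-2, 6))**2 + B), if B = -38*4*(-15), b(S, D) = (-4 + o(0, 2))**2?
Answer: 1/89305 ≈ 1.1198e-5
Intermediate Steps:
o(v, g) = 9*g (o(v, g) = (3*g)*3 = 9*g)
b(S, D) = 196 (b(S, D) = (-4 + 9*2)**2 = (-4 + 18)**2 = 14**2 = 196)
B = 2280 (B = -152*(-15) = 2280)
1/((99 + b(-2, 6))**2 + B) = 1/((99 + 196)**2 + 2280) = 1/(295**2 + 2280) = 1/(87025 + 2280) = 1/89305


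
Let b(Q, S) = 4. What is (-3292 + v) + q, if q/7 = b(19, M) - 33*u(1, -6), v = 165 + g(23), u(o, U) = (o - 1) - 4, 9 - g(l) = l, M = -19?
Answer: -2189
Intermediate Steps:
g(l) = 9 - l
u(o, U) = -5 + o (u(o, U) = (-1 + o) - 4 = -5 + o)
v = 151 (v = 165 + (9 - 1*23) = 165 + (9 - 23) = 165 - 14 = 151)
q = 952 (q = 7*(4 - 33*(-5 + 1)) = 7*(4 - 33*(-4)) = 7*(4 - 1*(-132)) = 7*(4 + 132) = 7*136 = 952)
(-3292 + v) + q = (-3292 + 151) + 952 = -3141 + 952 = -2189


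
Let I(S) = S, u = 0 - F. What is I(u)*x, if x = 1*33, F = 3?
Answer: -99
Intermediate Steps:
u = -3 (u = 0 - 1*3 = 0 - 3 = -3)
x = 33
I(u)*x = -3*33 = -99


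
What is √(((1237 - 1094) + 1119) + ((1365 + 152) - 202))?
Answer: √2577 ≈ 50.764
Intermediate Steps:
√(((1237 - 1094) + 1119) + ((1365 + 152) - 202)) = √((143 + 1119) + (1517 - 202)) = √(1262 + 1315) = √2577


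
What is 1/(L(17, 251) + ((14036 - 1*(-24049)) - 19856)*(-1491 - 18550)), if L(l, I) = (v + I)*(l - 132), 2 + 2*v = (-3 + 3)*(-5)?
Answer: -1/365356139 ≈ -2.7371e-9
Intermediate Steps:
v = -1 (v = -1 + ((-3 + 3)*(-5))/2 = -1 + (0*(-5))/2 = -1 + (½)*0 = -1 + 0 = -1)
L(l, I) = (-1 + I)*(-132 + l) (L(l, I) = (-1 + I)*(l - 132) = (-1 + I)*(-132 + l))
1/(L(17, 251) + ((14036 - 1*(-24049)) - 19856)*(-1491 - 18550)) = 1/((132 - 1*17 - 132*251 + 251*17) + ((14036 - 1*(-24049)) - 19856)*(-1491 - 18550)) = 1/((132 - 17 - 33132 + 4267) + ((14036 + 24049) - 19856)*(-20041)) = 1/(-28750 + (38085 - 19856)*(-20041)) = 1/(-28750 + 18229*(-20041)) = 1/(-28750 - 365327389) = 1/(-365356139) = -1/365356139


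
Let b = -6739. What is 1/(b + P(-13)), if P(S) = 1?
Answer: -1/6738 ≈ -0.00014841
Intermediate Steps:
1/(b + P(-13)) = 1/(-6739 + 1) = 1/(-6738) = -1/6738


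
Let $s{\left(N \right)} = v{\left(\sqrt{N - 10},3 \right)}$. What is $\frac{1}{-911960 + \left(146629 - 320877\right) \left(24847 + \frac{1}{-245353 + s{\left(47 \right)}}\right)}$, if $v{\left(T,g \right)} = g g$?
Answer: $- \frac{30668}{132806302404907} \approx -2.3092 \cdot 10^{-10}$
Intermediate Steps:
$v{\left(T,g \right)} = g^{2}$
$s{\left(N \right)} = 9$ ($s{\left(N \right)} = 3^{2} = 9$)
$\frac{1}{-911960 + \left(146629 - 320877\right) \left(24847 + \frac{1}{-245353 + s{\left(47 \right)}}\right)} = \frac{1}{-911960 + \left(146629 - 320877\right) \left(24847 + \frac{1}{-245353 + 9}\right)} = \frac{1}{-911960 - 174248 \left(24847 + \frac{1}{-245344}\right)} = \frac{1}{-911960 - 174248 \left(24847 - \frac{1}{245344}\right)} = \frac{1}{-911960 - \frac{132778334415627}{30668}} = \frac{1}{- \frac{132806302404907}{30668}} = - \frac{30668}{132806302404907}$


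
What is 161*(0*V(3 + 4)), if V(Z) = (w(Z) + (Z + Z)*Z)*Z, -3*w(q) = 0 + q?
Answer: 0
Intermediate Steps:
w(q) = -q/3 (w(q) = -(0 + q)/3 = -q/3)
V(Z) = Z*(2*Z² - Z/3) (V(Z) = (-Z/3 + (Z + Z)*Z)*Z = (-Z/3 + (2*Z)*Z)*Z = (-Z/3 + 2*Z²)*Z = (2*Z² - Z/3)*Z = Z*(2*Z² - Z/3))
161*(0*V(3 + 4)) = 161*(0*((3 + 4)²*(-1 + 6*(3 + 4))/3)) = 161*(0*((⅓)*7²*(-1 + 6*7))) = 161*(0*((⅓)*49*(-1 + 42))) = 161*(0*((⅓)*49*41)) = 161*(0*(2009/3)) = 161*0 = 0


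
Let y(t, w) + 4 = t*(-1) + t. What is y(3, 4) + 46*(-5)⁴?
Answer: 28746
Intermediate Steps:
y(t, w) = -4 (y(t, w) = -4 + (t*(-1) + t) = -4 + (-t + t) = -4 + 0 = -4)
y(3, 4) + 46*(-5)⁴ = -4 + 46*(-5)⁴ = -4 + 46*625 = -4 + 28750 = 28746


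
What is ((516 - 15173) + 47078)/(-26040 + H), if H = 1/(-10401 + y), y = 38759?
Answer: -919394718/738442319 ≈ -1.2450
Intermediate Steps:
H = 1/28358 (H = 1/(-10401 + 38759) = 1/28358 ≈ 3.5263e-5)
((516 - 15173) + 47078)/(-26040 + H) = ((516 - 15173) + 47078)/(-26040 + 1/28358) = (-14657 + 47078)/(-738442319/28358) = 32421*(-28358/738442319) = -919394718/738442319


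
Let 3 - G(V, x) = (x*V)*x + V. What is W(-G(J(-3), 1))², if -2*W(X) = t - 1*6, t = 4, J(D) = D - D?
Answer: 1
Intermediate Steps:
J(D) = 0
G(V, x) = 3 - V - V*x² (G(V, x) = 3 - ((x*V)*x + V) = 3 - ((V*x)*x + V) = 3 - (V*x² + V) = 3 - (V + V*x²) = 3 + (-V - V*x²) = 3 - V - V*x²)
W(X) = 1 (W(X) = -(4 - 1*6)/2 = -(4 - 6)/2 = -½*(-2) = 1)
W(-G(J(-3), 1))² = 1² = 1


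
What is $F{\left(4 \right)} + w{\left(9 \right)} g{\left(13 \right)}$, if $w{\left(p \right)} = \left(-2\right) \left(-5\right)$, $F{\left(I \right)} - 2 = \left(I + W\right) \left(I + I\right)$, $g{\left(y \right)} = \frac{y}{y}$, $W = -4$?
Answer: $12$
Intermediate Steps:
$g{\left(y \right)} = 1$
$F{\left(I \right)} = 2 + 2 I \left(-4 + I\right)$ ($F{\left(I \right)} = 2 + \left(I - 4\right) \left(I + I\right) = 2 + \left(-4 + I\right) 2 I = 2 + 2 I \left(-4 + I\right)$)
$w{\left(p \right)} = 10$
$F{\left(4 \right)} + w{\left(9 \right)} g{\left(13 \right)} = \left(2 - 32 + 2 \cdot 4^{2}\right) + 10 \cdot 1 = \left(2 - 32 + 2 \cdot 16\right) + 10 = \left(2 - 32 + 32\right) + 10 = 2 + 10 = 12$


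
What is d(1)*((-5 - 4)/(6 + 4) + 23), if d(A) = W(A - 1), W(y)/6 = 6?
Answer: 3978/5 ≈ 795.60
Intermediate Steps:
W(y) = 36 (W(y) = 6*6 = 36)
d(A) = 36
d(1)*((-5 - 4)/(6 + 4) + 23) = 36*((-5 - 4)/(6 + 4) + 23) = 36*(-9/10 + 23) = 36*(221/10) = 3978/5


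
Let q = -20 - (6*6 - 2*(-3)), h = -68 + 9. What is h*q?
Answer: 3658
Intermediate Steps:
h = -59
q = -62 (q = -20 - (36 + 6) = -20 - 1*42 = -20 - 42 = -62)
h*q = -59*(-62) = 3658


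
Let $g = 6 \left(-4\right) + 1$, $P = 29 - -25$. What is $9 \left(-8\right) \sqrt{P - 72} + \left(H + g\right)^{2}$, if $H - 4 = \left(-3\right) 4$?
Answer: $961 - 216 i \sqrt{2} \approx 961.0 - 305.47 i$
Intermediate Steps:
$P = 54$ ($P = 29 + 25 = 54$)
$H = -8$ ($H = 4 - 12 = -8$)
$g = -23$ ($g = -24 + 1 = -23$)
$9 \left(-8\right) \sqrt{P - 72} + \left(H + g\right)^{2} = 9 \left(-8\right) \sqrt{54 - 72} + \left(-8 - 23\right)^{2} = - 72 \sqrt{-18} + \left(-31\right)^{2} = - 72 \cdot 3 i \sqrt{2} + 961 = - 216 i \sqrt{2} + 961 = 961 - 216 i \sqrt{2}$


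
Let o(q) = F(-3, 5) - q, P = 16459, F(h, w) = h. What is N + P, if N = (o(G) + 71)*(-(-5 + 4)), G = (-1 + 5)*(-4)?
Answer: 16543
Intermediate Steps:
G = -16 (G = 4*(-4) = -16)
o(q) = -3 - q
N = 84 (N = ((-3 - 1*(-16)) + 71)*(-(-5 + 4)) = ((-3 + 16) + 71)*(-1*(-1)) = (13 + 71)*1 = 84*1 = 84)
N + P = 84 + 16459 = 16543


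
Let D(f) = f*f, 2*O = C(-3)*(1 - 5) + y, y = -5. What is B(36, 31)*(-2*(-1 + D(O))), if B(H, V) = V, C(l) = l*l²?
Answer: -328755/2 ≈ -1.6438e+5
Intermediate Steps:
C(l) = l³
O = 103/2 (O = ((-3)³*(1 - 5) - 5)/2 = (-27*(-4) - 5)/2 = (108 - 5)/2 = (½)*103 = 103/2 ≈ 51.500)
D(f) = f²
B(36, 31)*(-2*(-1 + D(O))) = 31*(-2*(-1 + (103/2)²)) = 31*(-2*(-1 + 10609/4)) = 31*(-2*10605/4) = 31*(-10605/2) = -328755/2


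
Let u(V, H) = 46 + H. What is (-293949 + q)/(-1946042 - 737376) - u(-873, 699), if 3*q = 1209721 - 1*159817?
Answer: -1999202429/2683418 ≈ -745.02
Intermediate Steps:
q = 349968 (q = (1209721 - 1*159817)/3 = (1209721 - 159817)/3 = (1/3)*1049904 = 349968)
(-293949 + q)/(-1946042 - 737376) - u(-873, 699) = (-293949 + 349968)/(-1946042 - 737376) - (46 + 699) = 56019/(-2683418) - 1*745 = 56019*(-1/2683418) - 745 = -56019/2683418 - 745 = -1999202429/2683418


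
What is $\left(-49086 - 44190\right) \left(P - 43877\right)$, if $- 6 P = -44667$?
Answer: $3398277870$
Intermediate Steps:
$P = \frac{14889}{2}$ ($P = \left(- \frac{1}{6}\right) \left(-44667\right) = \frac{14889}{2} \approx 7444.5$)
$\left(-49086 - 44190\right) \left(P - 43877\right) = \left(-49086 - 44190\right) \left(\frac{14889}{2} - 43877\right) = \left(-93276\right) \left(- \frac{72865}{2}\right) = 3398277870$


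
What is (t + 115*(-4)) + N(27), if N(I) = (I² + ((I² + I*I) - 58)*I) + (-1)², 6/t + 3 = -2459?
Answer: 46864167/1231 ≈ 38070.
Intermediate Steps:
t = -3/1231 (t = 6/(-3 - 2459) = 6/(-2462) = 6*(-1/2462) = -3/1231 ≈ -0.0024370)
N(I) = 1 + I² + I*(-58 + 2*I²) (N(I) = (I² + ((I² + I²) - 58)*I) + 1 = (I² + (2*I² - 58)*I) + 1 = (I² + (-58 + 2*I²)*I) + 1 = (I² + I*(-58 + 2*I²)) + 1 = 1 + I² + I*(-58 + 2*I²))
(t + 115*(-4)) + N(27) = (-3/1231 + 115*(-4)) + (1 + 27² - 58*27 + 2*27³) = (-3/1231 - 460) + (1 + 729 - 1566 + 2*19683) = -566263/1231 + (1 + 729 - 1566 + 39366) = -566263/1231 + 38530 = 46864167/1231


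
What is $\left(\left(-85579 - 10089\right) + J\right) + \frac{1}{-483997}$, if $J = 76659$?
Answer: $- \frac{9200298974}{483997} \approx -19009.0$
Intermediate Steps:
$\left(\left(-85579 - 10089\right) + J\right) + \frac{1}{-483997} = \left(\left(-85579 - 10089\right) + 76659\right) + \frac{1}{-483997} = \left(-95668 + 76659\right) - \frac{1}{483997} = -19009 - \frac{1}{483997} = - \frac{9200298974}{483997}$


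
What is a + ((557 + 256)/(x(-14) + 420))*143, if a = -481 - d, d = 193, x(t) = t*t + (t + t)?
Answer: -93351/196 ≈ -476.28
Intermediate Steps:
x(t) = t**2 + 2*t
a = -674 (a = -481 - 1*193 = -481 - 193 = -674)
a + ((557 + 256)/(x(-14) + 420))*143 = -674 + ((557 + 256)/(-14*(2 - 14) + 420))*143 = -674 + (813/(-14*(-12) + 420))*143 = -674 + (813/(168 + 420))*143 = -674 + (813/588)*143 = -674 + (813*(1/588))*143 = -674 + (271/196)*143 = -674 + 38753/196 = -93351/196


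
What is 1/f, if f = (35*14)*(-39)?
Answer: -1/19110 ≈ -5.2329e-5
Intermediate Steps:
f = -19110 (f = 490*(-39) = -19110)
1/f = 1/(-19110) = -1/19110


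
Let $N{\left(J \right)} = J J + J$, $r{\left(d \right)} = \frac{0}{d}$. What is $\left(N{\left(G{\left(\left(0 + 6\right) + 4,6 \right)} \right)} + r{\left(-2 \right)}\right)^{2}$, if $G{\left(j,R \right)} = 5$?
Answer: $900$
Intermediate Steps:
$r{\left(d \right)} = 0$
$N{\left(J \right)} = J + J^{2}$ ($N{\left(J \right)} = J^{2} + J = J + J^{2}$)
$\left(N{\left(G{\left(\left(0 + 6\right) + 4,6 \right)} \right)} + r{\left(-2 \right)}\right)^{2} = \left(5 \left(1 + 5\right) + 0\right)^{2} = \left(5 \cdot 6 + 0\right)^{2} = \left(30 + 0\right)^{2} = 30^{2} = 900$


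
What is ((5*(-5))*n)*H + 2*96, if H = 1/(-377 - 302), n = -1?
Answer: 130343/679 ≈ 191.96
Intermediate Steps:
H = -1/679 (H = 1/(-679) = -1/679 ≈ -0.0014728)
((5*(-5))*n)*H + 2*96 = ((5*(-5))*(-1))*(-1/679) + 2*96 = -25*(-1)*(-1/679) + 192 = 25*(-1/679) + 192 = -25/679 + 192 = 130343/679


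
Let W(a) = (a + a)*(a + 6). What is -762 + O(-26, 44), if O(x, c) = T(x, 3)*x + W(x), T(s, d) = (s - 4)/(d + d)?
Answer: 408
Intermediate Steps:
T(s, d) = (-4 + s)/(2*d) (T(s, d) = (-4 + s)/((2*d)) = (-4 + s)*(1/(2*d)) = (-4 + s)/(2*d))
W(a) = 2*a*(6 + a) (W(a) = (2*a)*(6 + a) = 2*a*(6 + a))
O(x, c) = x*(-⅔ + x/6) + 2*x*(6 + x) (O(x, c) = ((½)*(-4 + x)/3)*x + 2*x*(6 + x) = ((½)*(⅓)*(-4 + x))*x + 2*x*(6 + x) = (-⅔ + x/6)*x + 2*x*(6 + x) = x*(-⅔ + x/6) + 2*x*(6 + x))
-762 + O(-26, 44) = -762 + (⅙)*(-26)*(68 + 13*(-26)) = -762 + (⅙)*(-26)*(68 - 338) = -762 + (⅙)*(-26)*(-270) = -762 + 1170 = 408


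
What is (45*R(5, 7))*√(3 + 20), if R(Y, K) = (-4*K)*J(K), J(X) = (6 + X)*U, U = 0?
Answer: 0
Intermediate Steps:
J(X) = 0 (J(X) = (6 + X)*0 = 0)
R(Y, K) = 0 (R(Y, K) = -4*K*0 = 0)
(45*R(5, 7))*√(3 + 20) = (45*0)*√(3 + 20) = 0*√23 = 0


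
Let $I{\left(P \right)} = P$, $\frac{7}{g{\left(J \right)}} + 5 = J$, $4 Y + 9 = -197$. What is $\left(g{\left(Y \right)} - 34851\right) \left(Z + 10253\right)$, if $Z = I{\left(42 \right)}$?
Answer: $- \frac{40543532215}{113} \approx -3.5879 \cdot 10^{8}$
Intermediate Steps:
$Y = - \frac{103}{2}$ ($Y = - \frac{9}{4} + \frac{1}{4} \left(-197\right) = - \frac{9}{4} - \frac{197}{4} = - \frac{103}{2} \approx -51.5$)
$g{\left(J \right)} = \frac{7}{-5 + J}$
$Z = 42$
$\left(g{\left(Y \right)} - 34851\right) \left(Z + 10253\right) = \left(\frac{7}{-5 - \frac{103}{2}} - 34851\right) \left(42 + 10253\right) = \left(\frac{7}{- \frac{113}{2}} - 34851\right) 10295 = \left(7 \left(- \frac{2}{113}\right) - 34851\right) 10295 = \left(- \frac{14}{113} - 34851\right) 10295 = \left(- \frac{3938177}{113}\right) 10295 = - \frac{40543532215}{113}$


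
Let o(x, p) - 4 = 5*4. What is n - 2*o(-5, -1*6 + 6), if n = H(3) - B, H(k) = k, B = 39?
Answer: -84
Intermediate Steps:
n = -36 (n = 3 - 1*39 = 3 - 39 = -36)
o(x, p) = 24 (o(x, p) = 4 + 5*4 = 4 + 20 = 24)
n - 2*o(-5, -1*6 + 6) = -36 - 2*24 = -36 - 48 = -84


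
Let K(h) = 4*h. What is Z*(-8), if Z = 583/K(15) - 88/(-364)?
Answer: -108746/1365 ≈ -79.667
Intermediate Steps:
Z = 54373/5460 (Z = 583/((4*15)) - 88/(-364) = 583/60 - 88*(-1/364) = 583*(1/60) + 22/91 = 583/60 + 22/91 = 54373/5460 ≈ 9.9584)
Z*(-8) = (54373/5460)*(-8) = -108746/1365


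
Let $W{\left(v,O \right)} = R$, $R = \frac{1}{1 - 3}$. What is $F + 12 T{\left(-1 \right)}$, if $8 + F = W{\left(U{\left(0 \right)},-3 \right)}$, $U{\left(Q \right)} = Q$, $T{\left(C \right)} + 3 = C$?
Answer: $- \frac{113}{2} \approx -56.5$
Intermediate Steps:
$T{\left(C \right)} = -3 + C$
$R = - \frac{1}{2}$ ($R = \frac{1}{-2} = - \frac{1}{2} \approx -0.5$)
$W{\left(v,O \right)} = - \frac{1}{2}$
$F = - \frac{17}{2}$ ($F = -8 - \frac{1}{2} = - \frac{17}{2} \approx -8.5$)
$F + 12 T{\left(-1 \right)} = - \frac{17}{2} + 12 \left(-3 - 1\right) = - \frac{17}{2} + 12 \left(-4\right) = - \frac{17}{2} - 48 = - \frac{113}{2}$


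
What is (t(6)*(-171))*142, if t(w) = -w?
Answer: 145692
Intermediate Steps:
(t(6)*(-171))*142 = (-1*6*(-171))*142 = -6*(-171)*142 = 1026*142 = 145692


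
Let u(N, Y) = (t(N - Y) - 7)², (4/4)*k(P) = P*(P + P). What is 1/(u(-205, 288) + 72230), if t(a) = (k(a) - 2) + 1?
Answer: 1/236283560330 ≈ 4.2322e-12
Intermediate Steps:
k(P) = 2*P² (k(P) = P*(P + P) = P*(2*P) = 2*P²)
t(a) = -1 + 2*a² (t(a) = (2*a² - 2) + 1 = (-2 + 2*a²) + 1 = -1 + 2*a²)
u(N, Y) = (-8 + 2*(N - Y)²)² (u(N, Y) = ((-1 + 2*(N - Y)²) - 7)² = (-8 + 2*(N - Y)²)²)
1/(u(-205, 288) + 72230) = 1/(4*(-4 + (-205 - 1*288)²)² + 72230) = 1/(4*(-4 + (-205 - 288)²)² + 72230) = 1/(4*(-4 + (-493)²)² + 72230) = 1/(4*(-4 + 243049)² + 72230) = 1/(4*243045² + 72230) = 1/(4*59070872025 + 72230) = 1/(236283488100 + 72230) = 1/236283560330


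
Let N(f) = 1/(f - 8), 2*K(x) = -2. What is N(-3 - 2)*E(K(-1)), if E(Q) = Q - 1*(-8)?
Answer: -7/13 ≈ -0.53846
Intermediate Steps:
K(x) = -1 (K(x) = (½)*(-2) = -1)
E(Q) = 8 + Q (E(Q) = Q + 8 = 8 + Q)
N(f) = 1/(-8 + f)
N(-3 - 2)*E(K(-1)) = (8 - 1)/(-8 + (-3 - 2)) = 7/(-8 - 5) = 7/(-13) = -1/13*7 = -7/13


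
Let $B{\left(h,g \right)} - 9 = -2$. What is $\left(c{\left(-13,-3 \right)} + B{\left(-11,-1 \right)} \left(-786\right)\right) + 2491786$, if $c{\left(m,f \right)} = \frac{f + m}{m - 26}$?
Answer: $\frac{96965092}{39} \approx 2.4863 \cdot 10^{6}$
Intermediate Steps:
$c{\left(m,f \right)} = \frac{f + m}{-26 + m}$
$B{\left(h,g \right)} = 7$ ($B{\left(h,g \right)} = 9 - 2 = 7$)
$\left(c{\left(-13,-3 \right)} + B{\left(-11,-1 \right)} \left(-786\right)\right) + 2491786 = \left(\frac{-3 - 13}{-26 - 13} + 7 \left(-786\right)\right) + 2491786 = \left(\frac{1}{-39} \left(-16\right) - 5502\right) + 2491786 = \left(\left(- \frac{1}{39}\right) \left(-16\right) - 5502\right) + 2491786 = \left(\frac{16}{39} - 5502\right) + 2491786 = - \frac{214562}{39} + 2491786 = \frac{96965092}{39}$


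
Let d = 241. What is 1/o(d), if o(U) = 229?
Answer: 1/229 ≈ 0.0043668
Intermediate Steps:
1/o(d) = 1/229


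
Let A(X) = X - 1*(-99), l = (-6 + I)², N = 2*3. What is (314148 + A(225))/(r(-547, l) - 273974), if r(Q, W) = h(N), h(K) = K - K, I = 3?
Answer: -157236/136987 ≈ -1.1478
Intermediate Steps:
N = 6
h(K) = 0
l = 9 (l = (-6 + 3)² = (-3)² = 9)
r(Q, W) = 0
A(X) = 99 + X (A(X) = X + 99 = 99 + X)
(314148 + A(225))/(r(-547, l) - 273974) = (314148 + (99 + 225))/(0 - 273974) = (314148 + 324)/(-273974) = 314472*(-1/273974) = -157236/136987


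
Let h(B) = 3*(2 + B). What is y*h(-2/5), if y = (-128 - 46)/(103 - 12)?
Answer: -4176/455 ≈ -9.1780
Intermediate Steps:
y = -174/91 ≈ -1.9121
h(B) = 6 + 3*B
y*h(-2/5) = -174*(6 + 3*(-2/5))/91 = -174*(6 + 3*(-2*⅕))/91 = -174*(6 + 3*(-⅖))/91 = -174*(6 - 6/5)/91 = -174/91*24/5 = -4176/455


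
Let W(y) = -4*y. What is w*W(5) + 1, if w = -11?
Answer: 221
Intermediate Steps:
w*W(5) + 1 = -(-44)*5 + 1 = -11*(-20) + 1 = 220 + 1 = 221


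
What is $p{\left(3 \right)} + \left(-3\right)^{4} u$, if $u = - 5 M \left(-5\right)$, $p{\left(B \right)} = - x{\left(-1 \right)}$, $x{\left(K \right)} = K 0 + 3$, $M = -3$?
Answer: $-6078$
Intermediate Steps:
$x{\left(K \right)} = 3$ ($x{\left(K \right)} = 0 + 3 = 3$)
$p{\left(B \right)} = -3$ ($p{\left(B \right)} = \left(-1\right) 3 = -3$)
$u = -75$ ($u = \left(-5\right) \left(-3\right) \left(-5\right) = 15 \left(-5\right) = -75$)
$p{\left(3 \right)} + \left(-3\right)^{4} u = -3 + \left(-3\right)^{4} \left(-75\right) = -3 + 81 \left(-75\right) = -3 - 6075 = -6078$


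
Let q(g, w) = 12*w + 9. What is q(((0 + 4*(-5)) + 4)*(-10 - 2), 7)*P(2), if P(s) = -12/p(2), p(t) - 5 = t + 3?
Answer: -558/5 ≈ -111.60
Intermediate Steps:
p(t) = 8 + t (p(t) = 5 + (t + 3) = 5 + (3 + t) = 8 + t)
q(g, w) = 9 + 12*w
P(s) = -6/5 (P(s) = -12/(8 + 2) = -12/10 = -12*⅒ = -6/5)
q(((0 + 4*(-5)) + 4)*(-10 - 2), 7)*P(2) = (9 + 12*7)*(-6/5) = (9 + 84)*(-6/5) = 93*(-6/5) = -558/5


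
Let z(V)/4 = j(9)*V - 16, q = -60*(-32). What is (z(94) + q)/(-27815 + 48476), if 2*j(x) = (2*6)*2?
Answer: 6368/20661 ≈ 0.30821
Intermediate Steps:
j(x) = 12 (j(x) = ((2*6)*2)/2 = (12*2)/2 = (1/2)*24 = 12)
q = 1920
z(V) = -64 + 48*V (z(V) = 4*(12*V - 16) = 4*(-16 + 12*V) = -64 + 48*V)
(z(94) + q)/(-27815 + 48476) = ((-64 + 48*94) + 1920)/(-27815 + 48476) = ((-64 + 4512) + 1920)/20661 = (4448 + 1920)*(1/20661) = 6368*(1/20661) = 6368/20661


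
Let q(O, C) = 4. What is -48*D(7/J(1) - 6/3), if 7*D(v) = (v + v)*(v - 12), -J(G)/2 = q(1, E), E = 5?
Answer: -1173/2 ≈ -586.50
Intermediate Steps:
J(G) = -8 (J(G) = -2*4 = -8)
D(v) = 2*v*(-12 + v)/7 (D(v) = ((v + v)*(v - 12))/7 = ((2*v)*(-12 + v))/7 = (2*v*(-12 + v))/7 = 2*v*(-12 + v)/7)
-48*D(7/J(1) - 6/3) = -96*(7/(-8) - 6/3)*(-12 + (7/(-8) - 6/3))/7 = -96*(7*(-1/8) - 6*1/3)*(-12 + (7*(-1/8) - 6*1/3))/7 = -96*(-7/8 - 2)*(-12 + (-7/8 - 2))/7 = -96*(-23)*(-12 - 23/8)/(7*8) = -96*(-23)*(-119)/(7*8*8) = -48*391/32 = -1173/2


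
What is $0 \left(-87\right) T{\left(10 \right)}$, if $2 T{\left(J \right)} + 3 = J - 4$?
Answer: $0$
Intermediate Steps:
$T{\left(J \right)} = - \frac{7}{2} + \frac{J}{2}$ ($T{\left(J \right)} = - \frac{3}{2} + \frac{J - 4}{2} = - \frac{3}{2} + \frac{-4 + J}{2} = - \frac{3}{2} + \left(-2 + \frac{J}{2}\right) = - \frac{7}{2} + \frac{J}{2}$)
$0 \left(-87\right) T{\left(10 \right)} = 0 \left(-87\right) \left(- \frac{7}{2} + \frac{1}{2} \cdot 10\right) = 0 \left(- \frac{7}{2} + 5\right) = 0 \cdot \frac{3}{2} = 0$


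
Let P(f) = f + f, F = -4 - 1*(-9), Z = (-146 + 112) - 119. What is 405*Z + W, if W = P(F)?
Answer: -61955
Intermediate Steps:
Z = -153 (Z = -34 - 119 = -153)
F = 5 (F = -4 + 9 = 5)
P(f) = 2*f
W = 10 (W = 2*5 = 10)
405*Z + W = 405*(-153) + 10 = -61965 + 10 = -61955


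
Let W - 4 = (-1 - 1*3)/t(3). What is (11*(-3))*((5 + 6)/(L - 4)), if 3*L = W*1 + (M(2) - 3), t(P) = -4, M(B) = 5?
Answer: 1089/5 ≈ 217.80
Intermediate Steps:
W = 5 (W = 4 + (-1 - 1*3)/(-4) = 4 + (-1 - 3)*(-1/4) = 4 - 4*(-1/4) = 4 + 1 = 5)
L = 7/3 (L = (5*1 + (5 - 3))/3 = (5 + 2)/3 = (1/3)*7 = 7/3 ≈ 2.3333)
(11*(-3))*((5 + 6)/(L - 4)) = (11*(-3))*((5 + 6)/(7/3 - 4)) = -363/(-5/3) = -363*(-3)/5 = -33*(-33/5) = 1089/5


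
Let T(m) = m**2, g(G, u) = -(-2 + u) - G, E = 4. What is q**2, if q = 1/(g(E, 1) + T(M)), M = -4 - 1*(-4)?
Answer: 1/9 ≈ 0.11111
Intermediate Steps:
M = 0 (M = -4 + 4 = 0)
g(G, u) = 2 - G - u (g(G, u) = (2 - u) - G = 2 - G - u)
q = -1/3 (q = 1/((2 - 1*4 - 1*1) + 0**2) = 1/((2 - 4 - 1) + 0) = 1/(-3 + 0) = 1/(-3) = -1/3 ≈ -0.33333)
q**2 = (-1/3)**2 = 1/9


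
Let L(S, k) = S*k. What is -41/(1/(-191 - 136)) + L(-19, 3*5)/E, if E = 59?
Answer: 790728/59 ≈ 13402.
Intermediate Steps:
-41/(1/(-191 - 136)) + L(-19, 3*5)/E = -41/(1/(-191 - 136)) - 57*5/59 = -41/(1/(-327)) - 19*15*(1/59) = -41/(-1/327) - 285*1/59 = -41*(-327) - 285/59 = 13407 - 285/59 = 790728/59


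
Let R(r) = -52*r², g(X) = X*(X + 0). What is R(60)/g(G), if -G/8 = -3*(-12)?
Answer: -325/144 ≈ -2.2569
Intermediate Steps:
G = -288 (G = -(-24)*(-12) = -8*36 = -288)
g(X) = X² (g(X) = X*X = X²)
R(60)/g(G) = (-52*60²)/((-288)²) = -52*3600/82944 = -187200*1/82944 = -325/144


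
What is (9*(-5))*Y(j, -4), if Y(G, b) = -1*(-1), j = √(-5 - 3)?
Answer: -45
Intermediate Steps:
j = 2*I*√2 (j = √(-8) = 2*I*√2 ≈ 2.8284*I)
Y(G, b) = 1
(9*(-5))*Y(j, -4) = (9*(-5))*1 = -45*1 = -45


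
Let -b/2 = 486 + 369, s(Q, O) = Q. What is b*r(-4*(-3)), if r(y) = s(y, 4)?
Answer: -20520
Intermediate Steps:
r(y) = y
b = -1710 (b = -2*(486 + 369) = -2*855 = -1710)
b*r(-4*(-3)) = -(-6840)*(-3) = -1710*12 = -20520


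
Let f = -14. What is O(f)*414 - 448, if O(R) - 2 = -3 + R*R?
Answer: 80282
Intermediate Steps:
O(R) = -1 + R² (O(R) = 2 + (-3 + R*R) = 2 + (-3 + R²) = -1 + R²)
O(f)*414 - 448 = (-1 + (-14)²)*414 - 448 = (-1 + 196)*414 - 448 = 195*414 - 448 = 80730 - 448 = 80282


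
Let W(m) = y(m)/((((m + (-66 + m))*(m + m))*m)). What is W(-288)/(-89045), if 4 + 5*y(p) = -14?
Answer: -1/2634250291200 ≈ -3.7961e-13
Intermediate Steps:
y(p) = -18/5 (y(p) = -⅘ + (⅕)*(-14) = -⅘ - 14/5 = -18/5)
W(m) = -9/(5*m²*(-66 + 2*m)) (W(m) = -18*1/(m*(m + m)*(m + (-66 + m)))/5 = -18*1/(2*m²*(-66 + 2*m))/5 = -9/(5*m²*(-66 + 2*m)))
W(-288)/(-89045) = -9/10/((-288)²*(-33 - 288))/(-89045) = -9/10*1/82944/(-321)*(-1/89045) = -9/10*1/82944*(-1/321)*(-1/89045) = (1/29583360)*(-1/89045) = -1/2634250291200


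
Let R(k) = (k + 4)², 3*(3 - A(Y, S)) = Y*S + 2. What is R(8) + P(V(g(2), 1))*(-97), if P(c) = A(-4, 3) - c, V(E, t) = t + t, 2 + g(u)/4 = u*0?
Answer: -829/3 ≈ -276.33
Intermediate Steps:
g(u) = -8 (g(u) = -8 + 4*(u*0) = -8 + 4*0 = -8 + 0 = -8)
A(Y, S) = 7/3 - S*Y/3 (A(Y, S) = 3 - (Y*S + 2)/3 = 3 - (S*Y + 2)/3 = 3 - (2 + S*Y)/3 = 3 + (-⅔ - S*Y/3) = 7/3 - S*Y/3)
V(E, t) = 2*t
R(k) = (4 + k)²
P(c) = 19/3 - c (P(c) = (7/3 - ⅓*3*(-4)) - c = (7/3 + 4) - c = 19/3 - c)
R(8) + P(V(g(2), 1))*(-97) = (4 + 8)² + (19/3 - 2)*(-97) = 12² + (19/3 - 1*2)*(-97) = 144 + (19/3 - 2)*(-97) = 144 + (13/3)*(-97) = 144 - 1261/3 = -829/3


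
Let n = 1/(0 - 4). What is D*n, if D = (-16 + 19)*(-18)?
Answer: 27/2 ≈ 13.500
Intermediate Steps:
n = -1/4 (n = 1/(-4) = -1/4 ≈ -0.25000)
D = -54 (D = 3*(-18) = -54)
D*n = -54*(-1/4) = 27/2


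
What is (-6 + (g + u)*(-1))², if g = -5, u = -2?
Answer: 1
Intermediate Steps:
(-6 + (g + u)*(-1))² = (-6 + (-5 - 2)*(-1))² = (-6 - 7*(-1))² = (-6 + 7)² = 1² = 1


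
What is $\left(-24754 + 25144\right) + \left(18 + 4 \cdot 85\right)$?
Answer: $748$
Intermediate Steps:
$\left(-24754 + 25144\right) + \left(18 + 4 \cdot 85\right) = 390 + \left(18 + 340\right) = 390 + 358 = 748$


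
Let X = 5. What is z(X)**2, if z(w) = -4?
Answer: 16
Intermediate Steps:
z(X)**2 = (-4)**2 = 16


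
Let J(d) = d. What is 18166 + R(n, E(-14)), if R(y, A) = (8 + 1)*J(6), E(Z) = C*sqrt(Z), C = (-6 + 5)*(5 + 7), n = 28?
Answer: 18220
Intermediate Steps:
C = -12 (C = -1*12 = -12)
E(Z) = -12*sqrt(Z)
R(y, A) = 54 (R(y, A) = (8 + 1)*6 = 9*6 = 54)
18166 + R(n, E(-14)) = 18166 + 54 = 18220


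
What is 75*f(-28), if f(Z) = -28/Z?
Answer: 75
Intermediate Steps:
75*f(-28) = 75*(-28/(-28)) = 75*(-28*(-1/28)) = 75*1 = 75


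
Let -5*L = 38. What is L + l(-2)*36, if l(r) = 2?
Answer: 322/5 ≈ 64.400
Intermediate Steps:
L = -38/5 (L = -⅕*38 = -38/5 ≈ -7.6000)
L + l(-2)*36 = -38/5 + 2*36 = -38/5 + 72 = 322/5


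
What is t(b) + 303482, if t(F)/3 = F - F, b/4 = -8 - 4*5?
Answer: 303482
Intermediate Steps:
b = -112 (b = 4*(-8 - 4*5) = 4*(-8 - 20) = 4*(-28) = -112)
t(F) = 0 (t(F) = 3*(F - F) = 3*0 = 0)
t(b) + 303482 = 0 + 303482 = 303482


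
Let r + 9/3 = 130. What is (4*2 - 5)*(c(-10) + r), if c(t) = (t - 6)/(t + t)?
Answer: 1917/5 ≈ 383.40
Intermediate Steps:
r = 127 (r = -3 + 130 = 127)
c(t) = (-6 + t)/(2*t) (c(t) = (-6 + t)/((2*t)) = (-6 + t)*(1/(2*t)) = (-6 + t)/(2*t))
(4*2 - 5)*(c(-10) + r) = (4*2 - 5)*((1/2)*(-6 - 10)/(-10) + 127) = (8 - 5)*((1/2)*(-1/10)*(-16) + 127) = 3*(4/5 + 127) = 3*(639/5) = 1917/5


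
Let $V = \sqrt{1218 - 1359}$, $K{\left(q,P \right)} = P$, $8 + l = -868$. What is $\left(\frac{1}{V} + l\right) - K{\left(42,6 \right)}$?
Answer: $-882 - \frac{i \sqrt{141}}{141} \approx -882.0 - 0.084215 i$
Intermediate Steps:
$l = -876$ ($l = -8 - 868 = -876$)
$V = i \sqrt{141}$ ($V = \sqrt{-141} = i \sqrt{141} \approx 11.874 i$)
$\left(\frac{1}{V} + l\right) - K{\left(42,6 \right)} = \left(\frac{1}{i \sqrt{141}} - 876\right) - 6 = \left(- \frac{i \sqrt{141}}{141} - 876\right) - 6 = \left(-876 - \frac{i \sqrt{141}}{141}\right) - 6 = -882 - \frac{i \sqrt{141}}{141}$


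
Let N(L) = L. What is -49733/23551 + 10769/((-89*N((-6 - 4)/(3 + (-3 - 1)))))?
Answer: -3347001/235510 ≈ -14.212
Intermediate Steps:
-49733/23551 + 10769/((-89*N((-6 - 4)/(3 + (-3 - 1))))) = -49733/23551 + 10769/((-89*(-6 - 4)/(3 + (-3 - 1)))) = -49733*1/23551 + 10769/((-(-890)/(3 - 4))) = -49733/23551 + 10769/((-(-890)/(-1))) = -49733/23551 + 10769/((-(-890)*(-1))) = -49733/23551 + 10769/((-89*10)) = -49733/23551 + 10769/(-890) = -49733/23551 + 10769*(-1/890) = -49733/23551 - 121/10 = -3347001/235510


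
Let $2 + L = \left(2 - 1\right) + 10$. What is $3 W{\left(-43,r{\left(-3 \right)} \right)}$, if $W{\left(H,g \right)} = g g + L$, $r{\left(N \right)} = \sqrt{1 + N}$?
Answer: $21$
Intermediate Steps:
$L = 9$ ($L = -2 + \left(\left(2 - 1\right) + 10\right) = -2 + \left(1 + 10\right) = -2 + 11 = 9$)
$W{\left(H,g \right)} = 9 + g^{2}$ ($W{\left(H,g \right)} = g g + 9 = g^{2} + 9 = 9 + g^{2}$)
$3 W{\left(-43,r{\left(-3 \right)} \right)} = 3 \left(9 + \left(\sqrt{1 - 3}\right)^{2}\right) = 3 \left(9 + \left(\sqrt{-2}\right)^{2}\right) = 3 \left(9 + \left(i \sqrt{2}\right)^{2}\right) = 3 \left(9 - 2\right) = 3 \cdot 7 = 21$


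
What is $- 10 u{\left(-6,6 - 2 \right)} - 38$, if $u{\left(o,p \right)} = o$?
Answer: $22$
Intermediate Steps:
$- 10 u{\left(-6,6 - 2 \right)} - 38 = \left(-10\right) \left(-6\right) - 38 = 60 - 38 = 22$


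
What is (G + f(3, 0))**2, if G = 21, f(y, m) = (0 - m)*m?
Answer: 441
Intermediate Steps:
f(y, m) = -m**2 (f(y, m) = (-m)*m = -m**2)
(G + f(3, 0))**2 = (21 - 1*0**2)**2 = (21 - 1*0)**2 = (21 + 0)**2 = 21**2 = 441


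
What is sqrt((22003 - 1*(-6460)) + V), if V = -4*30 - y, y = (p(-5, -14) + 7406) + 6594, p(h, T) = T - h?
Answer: 4*sqrt(897) ≈ 119.80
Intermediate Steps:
y = 13991 (y = ((-14 - 1*(-5)) + 7406) + 6594 = ((-14 + 5) + 7406) + 6594 = (-9 + 7406) + 6594 = 7397 + 6594 = 13991)
V = -14111 (V = -4*30 - 1*13991 = -120 - 13991 = -14111)
sqrt((22003 - 1*(-6460)) + V) = sqrt((22003 - 1*(-6460)) - 14111) = sqrt((22003 + 6460) - 14111) = sqrt(28463 - 14111) = sqrt(14352) = 4*sqrt(897)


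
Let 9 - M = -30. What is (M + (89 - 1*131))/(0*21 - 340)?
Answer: 3/340 ≈ 0.0088235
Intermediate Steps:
M = 39 (M = 9 - 1*(-30) = 9 + 30 = 39)
(M + (89 - 1*131))/(0*21 - 340) = (39 + (89 - 1*131))/(0*21 - 340) = (39 + (89 - 131))/(0 - 340) = (39 - 42)/(-340) = -3*(-1/340) = 3/340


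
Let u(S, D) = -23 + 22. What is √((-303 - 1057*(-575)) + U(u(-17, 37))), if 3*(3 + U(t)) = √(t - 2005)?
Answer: √(5467221 + 3*I*√2006)/3 ≈ 779.4 + 0.0095775*I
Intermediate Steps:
u(S, D) = -1
U(t) = -3 + √(-2005 + t)/3 (U(t) = -3 + √(t - 2005)/3 = -3 + √(-2005 + t)/3)
√((-303 - 1057*(-575)) + U(u(-17, 37))) = √((-303 - 1057*(-575)) + (-3 + √(-2005 - 1)/3)) = √((-303 + 607775) + (-3 + √(-2006)/3)) = √(607472 + (-3 + (I*√2006)/3)) = √(607472 + (-3 + I*√2006/3)) = √(607469 + I*√2006/3)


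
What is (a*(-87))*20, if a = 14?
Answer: -24360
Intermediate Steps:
(a*(-87))*20 = (14*(-87))*20 = -1218*20 = -24360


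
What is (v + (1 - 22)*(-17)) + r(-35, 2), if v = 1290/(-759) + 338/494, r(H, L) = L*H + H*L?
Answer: 1038238/4807 ≈ 215.98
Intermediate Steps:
r(H, L) = 2*H*L (r(H, L) = H*L + H*L = 2*H*L)
v = -4881/4807 (v = 1290*(-1/759) + 338*(1/494) = -430/253 + 13/19 = -4881/4807 ≈ -1.0154)
(v + (1 - 22)*(-17)) + r(-35, 2) = (-4881/4807 + (1 - 22)*(-17)) + 2*(-35)*2 = (-4881/4807 - 21*(-17)) - 140 = (-4881/4807 + 357) - 140 = 1711218/4807 - 140 = 1038238/4807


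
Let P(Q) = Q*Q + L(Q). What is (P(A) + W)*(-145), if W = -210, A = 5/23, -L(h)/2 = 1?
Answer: 16257835/529 ≈ 30733.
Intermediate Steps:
L(h) = -2 (L(h) = -2*1 = -2)
A = 5/23 (A = 5*(1/23) = 5/23 ≈ 0.21739)
P(Q) = -2 + Q**2 (P(Q) = Q*Q - 2 = Q**2 - 2 = -2 + Q**2)
(P(A) + W)*(-145) = ((-2 + (5/23)**2) - 210)*(-145) = ((-2 + 25/529) - 210)*(-145) = (-1033/529 - 210)*(-145) = -112123/529*(-145) = 16257835/529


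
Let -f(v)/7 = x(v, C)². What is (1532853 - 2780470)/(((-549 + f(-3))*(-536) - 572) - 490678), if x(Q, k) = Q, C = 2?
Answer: 1247617/163218 ≈ 7.6439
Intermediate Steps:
f(v) = -7*v²
(1532853 - 2780470)/(((-549 + f(-3))*(-536) - 572) - 490678) = (1532853 - 2780470)/(((-549 - 7*(-3)²)*(-536) - 572) - 490678) = -1247617/(((-549 - 7*9)*(-536) - 572) - 490678) = -1247617/(((-549 - 63)*(-536) - 572) - 490678) = -1247617/((-612*(-536) - 572) - 490678) = -1247617/((328032 - 572) - 490678) = -1247617/(327460 - 490678) = -1247617/(-163218) = -1247617*(-1/163218) = 1247617/163218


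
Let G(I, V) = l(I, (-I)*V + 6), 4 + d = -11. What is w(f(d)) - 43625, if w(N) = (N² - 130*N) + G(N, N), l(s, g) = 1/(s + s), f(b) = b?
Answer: -1243501/30 ≈ -41450.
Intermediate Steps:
d = -15 (d = -4 - 11 = -15)
l(s, g) = 1/(2*s)
G(I, V) = 1/(2*I)
w(N) = N² + 1/(2*N) - 130*N (w(N) = (N² - 130*N) + 1/(2*N) = N² + 1/(2*N) - 130*N)
w(f(d)) - 43625 = ((-15)² + (½)/(-15) - 130*(-15)) - 43625 = (225 + (½)*(-1/15) + 1950) - 43625 = (225 - 1/30 + 1950) - 43625 = 65249/30 - 43625 = -1243501/30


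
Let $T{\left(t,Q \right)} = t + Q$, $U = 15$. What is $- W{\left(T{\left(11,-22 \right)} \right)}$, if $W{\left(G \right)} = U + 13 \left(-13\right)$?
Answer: $154$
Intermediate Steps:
$T{\left(t,Q \right)} = Q + t$
$W{\left(G \right)} = -154$ ($W{\left(G \right)} = 15 + 13 \left(-13\right) = 15 - 169 = -154$)
$- W{\left(T{\left(11,-22 \right)} \right)} = \left(-1\right) \left(-154\right) = 154$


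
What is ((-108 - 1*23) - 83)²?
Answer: 45796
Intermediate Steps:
((-108 - 1*23) - 83)² = ((-108 - 23) - 83)² = (-131 - 83)² = (-214)² = 45796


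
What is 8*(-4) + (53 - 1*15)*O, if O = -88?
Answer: -3376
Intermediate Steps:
8*(-4) + (53 - 1*15)*O = 8*(-4) + (53 - 1*15)*(-88) = -32 + (53 - 15)*(-88) = -32 + 38*(-88) = -32 - 3344 = -3376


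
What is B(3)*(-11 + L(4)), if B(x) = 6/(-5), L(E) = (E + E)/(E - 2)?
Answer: 42/5 ≈ 8.4000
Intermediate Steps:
L(E) = 2*E/(-2 + E) (L(E) = (2*E)/(-2 + E) = 2*E/(-2 + E))
B(x) = -6/5 (B(x) = 6*(-⅕) = -6/5)
B(3)*(-11 + L(4)) = -6*(-11 + 2*4/(-2 + 4))/5 = -6*(-11 + 2*4/2)/5 = -6*(-11 + 2*4*(½))/5 = -6*(-11 + 4)/5 = -6/5*(-7) = 42/5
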